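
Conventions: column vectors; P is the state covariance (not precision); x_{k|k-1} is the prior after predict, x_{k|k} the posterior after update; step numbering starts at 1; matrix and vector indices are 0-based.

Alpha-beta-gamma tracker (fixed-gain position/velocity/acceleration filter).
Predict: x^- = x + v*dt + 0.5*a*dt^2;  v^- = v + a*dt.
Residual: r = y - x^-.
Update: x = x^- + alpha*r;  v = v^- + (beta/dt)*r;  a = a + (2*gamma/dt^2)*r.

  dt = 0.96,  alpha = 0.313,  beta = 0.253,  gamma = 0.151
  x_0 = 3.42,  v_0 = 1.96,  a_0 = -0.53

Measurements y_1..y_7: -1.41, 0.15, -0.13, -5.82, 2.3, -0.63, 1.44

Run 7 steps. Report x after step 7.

x_post = -0.0347

step 1: x_pred=5.0574  r=-6.4674  x^+=3.0331  v^+=-0.2532  a^+=-2.6493
step 2: x_pred=1.5692  r=-1.4192  x^+=1.1250  v^+=-3.1706  a^+=-3.1144
step 3: x_pred=-3.3539  r=3.2239  x^+=-2.3448  v^+=-5.3107  a^+=-2.0579
step 4: x_pred=-8.3914  r=2.5714  x^+=-7.5865  v^+=-6.6087  a^+=-1.2153
step 5: x_pred=-14.4909  r=16.7909  x^+=-9.2353  v^+=-3.3503  a^+=4.2869
step 6: x_pred=-10.4762  r=9.8462  x^+=-7.3943  v^+=3.3600  a^+=7.5134
step 7: x_pred=-0.7065  r=2.1465  x^+=-0.0347  v^+=11.1386  a^+=8.2168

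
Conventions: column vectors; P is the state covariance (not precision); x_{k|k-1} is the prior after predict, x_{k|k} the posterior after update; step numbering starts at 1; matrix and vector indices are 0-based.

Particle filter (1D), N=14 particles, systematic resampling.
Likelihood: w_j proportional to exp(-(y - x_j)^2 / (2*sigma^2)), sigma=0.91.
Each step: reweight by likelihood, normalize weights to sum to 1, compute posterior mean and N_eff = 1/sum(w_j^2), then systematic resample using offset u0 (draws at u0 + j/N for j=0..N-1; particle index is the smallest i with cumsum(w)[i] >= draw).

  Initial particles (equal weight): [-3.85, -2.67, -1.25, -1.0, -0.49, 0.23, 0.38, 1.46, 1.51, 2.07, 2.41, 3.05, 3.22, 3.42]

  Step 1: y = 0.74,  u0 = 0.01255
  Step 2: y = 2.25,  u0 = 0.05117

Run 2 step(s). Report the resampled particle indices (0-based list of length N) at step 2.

step 1: w=[0.0000, 0.0002, 0.0205, 0.0360, 0.0897, 0.1912, 0.2068, 0.1636, 0.1564, 0.0769, 0.0415, 0.0089, 0.0055, 0.0029]  mean=0.8054  Neff=6.7545  idx=[2, 4, 5, 5, 5, 6, 6, 6, 7, 7, 8, 8, 9, 9]
step 2: w=[0.0001, 0.0020, 0.0158, 0.0158, 0.0158, 0.0224, 0.0224, 0.0224, 0.1270, 0.1270, 0.1330, 0.1330, 0.1816, 0.1816]  mean=1.5599  Neff=7.3590  idx=[5, 8, 8, 9, 9, 10, 10, 11, 11, 12, 12, 13, 13, 13]

resampled_idx = [5, 8, 8, 9, 9, 10, 10, 11, 11, 12, 12, 13, 13, 13]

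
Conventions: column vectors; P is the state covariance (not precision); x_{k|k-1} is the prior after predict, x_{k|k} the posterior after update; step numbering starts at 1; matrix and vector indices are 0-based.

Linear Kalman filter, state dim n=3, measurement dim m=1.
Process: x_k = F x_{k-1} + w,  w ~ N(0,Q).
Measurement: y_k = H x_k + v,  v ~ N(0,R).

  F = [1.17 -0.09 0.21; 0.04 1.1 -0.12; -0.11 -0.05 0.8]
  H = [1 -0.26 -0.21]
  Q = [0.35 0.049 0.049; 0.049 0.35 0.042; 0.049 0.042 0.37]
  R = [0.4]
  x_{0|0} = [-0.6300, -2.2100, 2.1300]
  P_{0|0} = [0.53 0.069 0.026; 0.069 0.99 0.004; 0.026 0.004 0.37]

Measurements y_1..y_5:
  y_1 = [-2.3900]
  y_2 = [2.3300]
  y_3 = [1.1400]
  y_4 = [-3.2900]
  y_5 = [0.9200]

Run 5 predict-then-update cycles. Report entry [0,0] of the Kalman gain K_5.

K[0,0] = 0.6063

step 1: x^-=[-0.0909, -2.7118, 1.8838]  P^-=[1.0979 0.0526 0.0675; 0.0526 1.5588 -0.0541; 0.0675 -0.0541 0.6116]  S=[1.5687]  K=[0.6822; -0.2176; -0.0299]  nu=[-2.6086]  x^+=[-1.8704, -2.1441, 1.9618]  P^+=[0.3680 0.2854 0.0995; 0.2854 1.4846 -0.0643; 0.0995 -0.0643 0.6101]
step 2: x^-=[-1.5834, -2.6688, 1.8824]  P^-=[0.8838 0.2415 0.1931; 0.2415 2.1968 -0.1874; 0.1931 -0.1874 0.7594]  S=[1.2387]  K=[0.6301; -0.2343; 0.0664]  nu=[3.6148]  x^+=[0.6943, -3.5159, 2.1226]  P^+=[0.3920 0.4244 0.1412; 0.4244 2.1288 -0.1681; 0.1412 -0.1681 0.7540]
step 3: x^-=[1.5745, -4.0944, 1.7975]  P^-=[0.9235 0.3230 0.2569; 0.3230 3.0177 -0.3440; 0.2569 -0.3440 0.8559]  S=[1.2518]  K=[0.6276; -0.3110; 0.1331]  nu=[-1.1216]  x^+=[0.8707, -3.7456, 1.6482]  P^+=[0.4305 0.5674 0.1524; 0.5674 2.8966 -0.2921; 0.1524 -0.2921 0.8337]
step 4: x^-=[1.7019, -4.2831, 1.4100]  P^-=[0.9660 0.3988 0.2823; 0.3988 3.9932 -0.5210; 0.2823 -0.5210 0.9188]  S=[1.2936]  K=[0.6208; -0.4097; 0.1738]  nu=[-5.8094]  x^+=[-1.9043, -1.9028, 0.4005]  P^+=[0.4675 0.7278 0.1428; 0.7278 3.7760 -0.4289; 0.1428 -0.4289 0.8797]
step 5: x^-=[-1.9727, -2.2173, 0.6250]  P^-=[0.9924 0.4864 0.2839; 0.4864 5.1083 -0.7152; 0.2839 -0.7152 0.9653]  S=[1.3300]  K=[0.6063; -0.5199; 0.2009]  nu=[2.4475]  x^+=[-0.4889, -3.4899, 1.1167]  P^+=[0.5036 0.9057 0.1220; 0.9057 4.7487 -0.5763; 0.1220 -0.5763 0.9116]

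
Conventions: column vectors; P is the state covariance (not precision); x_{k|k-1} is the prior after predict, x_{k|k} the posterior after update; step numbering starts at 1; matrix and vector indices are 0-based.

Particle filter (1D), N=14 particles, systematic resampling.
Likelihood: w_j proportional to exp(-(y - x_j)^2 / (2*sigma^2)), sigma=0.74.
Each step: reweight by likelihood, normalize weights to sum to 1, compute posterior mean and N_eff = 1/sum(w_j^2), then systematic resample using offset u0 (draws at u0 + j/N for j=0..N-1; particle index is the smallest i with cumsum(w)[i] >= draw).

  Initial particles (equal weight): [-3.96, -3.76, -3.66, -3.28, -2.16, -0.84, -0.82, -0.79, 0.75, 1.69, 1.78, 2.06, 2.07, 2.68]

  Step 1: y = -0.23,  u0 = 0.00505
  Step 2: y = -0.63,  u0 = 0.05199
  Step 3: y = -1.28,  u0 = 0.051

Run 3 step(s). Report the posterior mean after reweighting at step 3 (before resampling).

post_mean = -0.8116

step 1: w=[0.0000, 0.0000, 0.0000, 0.0001, 0.0123, 0.2621, 0.2679, 0.2765, 0.1532, 0.0127, 0.0092, 0.0031, 0.0029, 0.0002]  mean=-0.5194  Neff=4.1539  idx=[4, 5, 5, 5, 6, 6, 6, 6, 7, 7, 7, 7, 8, 8]
step 2: w=[0.0106, 0.0863, 0.0863, 0.0863, 0.0869, 0.0869, 0.0869, 0.0869, 0.0878, 0.0878, 0.0878, 0.0878, 0.0158, 0.0158]  mean=-0.7793  Neff=11.9024  idx=[1, 2, 3, 3, 4, 5, 6, 7, 8, 8, 9, 10, 11, 12]
step 3: w=[0.0784, 0.0784, 0.0784, 0.0784, 0.0771, 0.0771, 0.0771, 0.0771, 0.0751, 0.0751, 0.0751, 0.0751, 0.0751, 0.0022]  mean=-0.8116  Neff=13.0517  idx=[0, 1, 2, 3, 4, 5, 6, 7, 8, 8, 9, 10, 11, 12]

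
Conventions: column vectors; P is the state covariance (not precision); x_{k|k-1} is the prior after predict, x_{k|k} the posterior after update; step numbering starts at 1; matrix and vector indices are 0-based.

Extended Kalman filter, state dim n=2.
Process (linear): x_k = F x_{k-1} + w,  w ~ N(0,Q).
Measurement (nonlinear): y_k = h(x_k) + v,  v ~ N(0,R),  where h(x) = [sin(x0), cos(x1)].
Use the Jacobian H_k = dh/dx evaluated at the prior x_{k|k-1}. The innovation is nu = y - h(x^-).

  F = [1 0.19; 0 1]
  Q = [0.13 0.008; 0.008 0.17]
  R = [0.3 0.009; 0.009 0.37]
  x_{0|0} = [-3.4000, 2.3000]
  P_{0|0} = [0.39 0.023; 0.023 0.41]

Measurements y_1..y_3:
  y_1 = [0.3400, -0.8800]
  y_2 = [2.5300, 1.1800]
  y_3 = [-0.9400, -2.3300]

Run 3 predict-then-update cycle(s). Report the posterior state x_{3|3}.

step 1: x^-=[-2.9630, 2.3000]  P^-=[0.5435 0.1089; 0.1089 0.5800]  H_jac=[-0.9841 0.0000; 0.0000 -0.7457]  S=[0.8264 0.0889; 0.0889 0.6925]  K=[-0.6435 -0.0346; -0.0634 -0.6164]  nu=[0.5176, -0.2137]  x^+=[-3.2887, 2.3989]  P^+=[0.1965 0.0250; 0.0250 0.3066]
step 2: x^-=[-2.8329, 2.3989]  P^-=[0.3471 0.0912; 0.0912 0.4766]  H_jac=[-0.9527 0.0000; 0.0000 -0.6762]  S=[0.6150 0.0678; 0.0678 0.5880]  K=[-0.5328 -0.0435; -0.0819 -0.5387]  nu=[2.8338, 1.9167]  x^+=[-4.4262, 1.1342]  P^+=[0.1682 0.0309; 0.0309 0.2959]
step 3: x^-=[-4.2107, 1.1342]  P^-=[0.3206 0.0951; 0.0951 0.4659]  H_jac=[-0.4809 0.0000; 0.0000 -0.9062]  S=[0.3741 0.0504; 0.0504 0.7525]  K=[-0.4003 -0.0877; -0.0470 -0.5578]  nu=[-1.8168, -2.7529]  x^+=[-3.2421, 2.7552]  P^+=[0.2513 0.0398; 0.0398 0.2282]

x_post = [-3.2421, 2.7552]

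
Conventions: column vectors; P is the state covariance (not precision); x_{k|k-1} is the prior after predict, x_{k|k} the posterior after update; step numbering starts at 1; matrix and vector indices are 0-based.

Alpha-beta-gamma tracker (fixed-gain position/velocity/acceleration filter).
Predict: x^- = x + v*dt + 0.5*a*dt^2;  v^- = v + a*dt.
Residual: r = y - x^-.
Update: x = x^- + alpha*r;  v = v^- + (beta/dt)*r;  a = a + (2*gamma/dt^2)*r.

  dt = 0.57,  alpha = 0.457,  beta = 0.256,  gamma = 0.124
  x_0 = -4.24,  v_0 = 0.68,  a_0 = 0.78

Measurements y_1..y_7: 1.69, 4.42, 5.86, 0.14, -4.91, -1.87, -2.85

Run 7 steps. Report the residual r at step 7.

step 1: x_pred=-3.7257  r=5.4157  x^+=-1.2507  v^+=3.5569  a^+=4.9139
step 2: x_pred=1.5750  r=2.8450  x^+=2.8752  v^+=7.6356  a^+=7.0855
step 3: x_pred=8.3785  r=-2.5185  x^+=7.2275  v^+=10.5432  a^+=5.1631
step 4: x_pred=14.0759  r=-13.9359  x^+=7.7072  v^+=7.2273  a^+=-5.4743
step 5: x_pred=10.9374  r=-15.8474  x^+=3.6952  v^+=-3.0105  a^+=-17.5708
step 6: x_pred=-0.8752  r=-0.9948  x^+=-1.3298  v^+=-13.4727  a^+=-18.3302
step 7: x_pred=-11.9870  r=9.1370  x^+=-7.8114  v^+=-19.8172  a^+=-11.3558

resid = 9.1370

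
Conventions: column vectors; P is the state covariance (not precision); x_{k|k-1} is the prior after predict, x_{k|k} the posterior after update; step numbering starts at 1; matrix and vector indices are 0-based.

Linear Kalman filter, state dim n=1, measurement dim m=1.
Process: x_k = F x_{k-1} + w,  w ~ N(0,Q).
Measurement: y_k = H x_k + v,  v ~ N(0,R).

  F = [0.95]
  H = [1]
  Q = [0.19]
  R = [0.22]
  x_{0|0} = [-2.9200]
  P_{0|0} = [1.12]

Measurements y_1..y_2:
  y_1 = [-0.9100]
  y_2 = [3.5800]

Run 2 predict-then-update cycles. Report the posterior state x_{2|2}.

x_post = [1.7834]

step 1: x^-=[-2.7740]  P^-=[1.2008]  S=[1.4208]  K=[0.8452]  nu=[1.8640]  x^+=[-1.1986]  P^+=[0.1859]
step 2: x^-=[-1.1387]  P^-=[0.3578]  S=[0.5778]  K=[0.6192]  nu=[4.7187]  x^+=[1.7834]  P^+=[0.1362]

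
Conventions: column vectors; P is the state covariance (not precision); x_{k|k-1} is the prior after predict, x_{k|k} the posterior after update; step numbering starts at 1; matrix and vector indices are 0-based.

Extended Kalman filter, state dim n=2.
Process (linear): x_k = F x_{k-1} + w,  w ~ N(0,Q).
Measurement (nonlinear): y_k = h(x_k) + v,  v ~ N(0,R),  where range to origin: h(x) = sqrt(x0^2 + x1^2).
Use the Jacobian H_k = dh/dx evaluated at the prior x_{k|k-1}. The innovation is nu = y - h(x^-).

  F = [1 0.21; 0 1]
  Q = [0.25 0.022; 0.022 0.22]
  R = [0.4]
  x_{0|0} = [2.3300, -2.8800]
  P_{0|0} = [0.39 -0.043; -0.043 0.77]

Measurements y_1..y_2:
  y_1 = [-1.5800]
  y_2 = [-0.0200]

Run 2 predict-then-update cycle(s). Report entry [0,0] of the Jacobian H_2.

step 1: x^-=[1.7252, -2.8800]  P^-=[0.6559 0.1407; 0.1407 0.9900]  H_jac=[0.5139 -0.8579]  S=[1.1777]  K=[0.1837; -0.6597]  nu=[-4.9372]  x^+=[0.8182, 0.3772]  P^+=[0.6162 0.2834; 0.2834 0.4774]
step 2: x^-=[0.8974, 0.3772]  P^-=[1.0062 0.4057; 0.4057 0.6974]  H_jac=[0.9219 0.3875]  S=[1.6497]  K=[0.6576; 0.3905]  nu=[-0.9935]  x^+=[0.2441, -0.0107]  P^+=[0.2929 -0.0180; -0.0180 0.4458]

H_jac[0,0] = 0.9219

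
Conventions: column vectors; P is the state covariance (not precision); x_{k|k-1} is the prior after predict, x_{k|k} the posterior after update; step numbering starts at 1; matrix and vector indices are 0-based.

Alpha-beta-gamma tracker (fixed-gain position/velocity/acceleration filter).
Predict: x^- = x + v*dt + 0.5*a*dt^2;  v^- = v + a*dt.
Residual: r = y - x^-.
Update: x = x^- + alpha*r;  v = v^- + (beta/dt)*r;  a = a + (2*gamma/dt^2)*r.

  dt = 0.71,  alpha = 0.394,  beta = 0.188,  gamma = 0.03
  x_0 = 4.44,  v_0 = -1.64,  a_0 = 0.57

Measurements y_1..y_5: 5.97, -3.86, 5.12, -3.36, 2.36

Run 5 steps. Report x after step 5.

step 1: x_pred=3.4193  r=2.5507  x^+=4.4243  v^+=-0.5599  a^+=0.8736
step 2: x_pred=4.2469  r=-8.1069  x^+=1.0528  v^+=-2.0863  a^+=-0.0913
step 3: x_pred=-0.4515  r=5.5715  x^+=1.7437  v^+=-0.6758  a^+=0.5718
step 4: x_pred=1.4080  r=-4.7680  x^+=-0.4706  v^+=-1.5324  a^+=0.0043
step 5: x_pred=-1.5575  r=3.9175  x^+=-0.0140  v^+=-0.4920  a^+=0.4706

x_post = -0.0140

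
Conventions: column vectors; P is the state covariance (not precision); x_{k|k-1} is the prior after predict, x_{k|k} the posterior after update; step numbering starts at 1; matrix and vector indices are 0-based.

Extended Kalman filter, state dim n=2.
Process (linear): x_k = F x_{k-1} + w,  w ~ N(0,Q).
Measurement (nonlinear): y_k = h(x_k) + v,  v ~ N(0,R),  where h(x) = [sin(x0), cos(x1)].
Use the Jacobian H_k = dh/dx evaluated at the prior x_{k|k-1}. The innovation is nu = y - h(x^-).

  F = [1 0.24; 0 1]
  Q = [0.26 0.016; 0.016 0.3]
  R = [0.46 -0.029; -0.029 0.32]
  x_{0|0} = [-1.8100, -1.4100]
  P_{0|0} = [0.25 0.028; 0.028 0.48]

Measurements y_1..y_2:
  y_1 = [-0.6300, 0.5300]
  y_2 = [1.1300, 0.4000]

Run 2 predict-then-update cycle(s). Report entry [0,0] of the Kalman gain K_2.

step 1: x^-=[-2.1484, -1.4100]  P^-=[0.5511 0.1592; 0.1592 0.7800]  H_jac=[-0.5460 0.0000; 0.0000 0.9871]  S=[0.6243 -0.1148; -0.1148 1.0800]  K=[-0.4643 0.0961; -0.0083 0.7120]  nu=[0.2078, 0.3699]  x^+=[-2.2093, -1.1484]  P^+=[0.3963 0.0448; 0.0448 0.2311]
step 2: x^-=[-2.4849, -1.1484]  P^-=[0.6911 0.1163; 0.1163 0.5311]  H_jac=[-0.7920 0.0000; 0.0000 0.9121]  S=[0.8935 -0.1130; -0.1130 0.7618]  K=[-0.6064 0.0493; -0.0231 0.6324]  nu=[1.7405, -0.0100]  x^+=[-3.5408, -1.1949]  P^+=[0.3540 0.0366; 0.0366 0.2226]

K[0,0] = -0.6064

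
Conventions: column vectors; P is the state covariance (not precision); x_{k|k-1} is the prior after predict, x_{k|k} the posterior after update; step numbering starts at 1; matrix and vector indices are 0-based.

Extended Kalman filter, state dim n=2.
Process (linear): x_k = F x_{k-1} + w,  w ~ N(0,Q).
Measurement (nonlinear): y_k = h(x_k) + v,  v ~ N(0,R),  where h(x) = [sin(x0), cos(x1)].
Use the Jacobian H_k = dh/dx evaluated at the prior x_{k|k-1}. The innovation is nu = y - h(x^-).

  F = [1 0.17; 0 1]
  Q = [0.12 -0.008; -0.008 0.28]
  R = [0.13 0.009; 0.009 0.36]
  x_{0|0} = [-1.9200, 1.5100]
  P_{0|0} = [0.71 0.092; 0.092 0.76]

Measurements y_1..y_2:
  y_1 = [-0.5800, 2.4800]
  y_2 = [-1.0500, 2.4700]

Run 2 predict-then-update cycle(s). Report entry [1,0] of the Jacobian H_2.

H_jac[1,0] = 0.0000

step 1: x^-=[-1.6633, 1.5100]  P^-=[0.8832 0.2132; 0.2132 1.0400]  H_jac=[-0.0924 0.0000; 0.0000 -0.9982]  S=[0.1375 0.0287; 0.0287 1.3962]  K=[-0.5639 -0.1408; 0.0118 -0.7438]  nu=[0.4157, 2.4192]  x^+=[-2.2385, -0.2844]  P^+=[0.8073 0.0559; 0.0559 0.2681]
step 2: x^-=[-2.2868, -0.2844]  P^-=[0.9540 0.0935; 0.0935 0.5481]  H_jac=[-0.6564 0.0000; 0.0000 0.2806]  S=[0.5410 -0.0082; -0.0082 0.4032]  K=[-1.1568 0.0415; -0.1076 0.3793]  nu=[-0.2956, 1.5102]  x^+=[-1.8822, 0.3203]  P^+=[0.2285 0.0161; 0.0161 0.4832]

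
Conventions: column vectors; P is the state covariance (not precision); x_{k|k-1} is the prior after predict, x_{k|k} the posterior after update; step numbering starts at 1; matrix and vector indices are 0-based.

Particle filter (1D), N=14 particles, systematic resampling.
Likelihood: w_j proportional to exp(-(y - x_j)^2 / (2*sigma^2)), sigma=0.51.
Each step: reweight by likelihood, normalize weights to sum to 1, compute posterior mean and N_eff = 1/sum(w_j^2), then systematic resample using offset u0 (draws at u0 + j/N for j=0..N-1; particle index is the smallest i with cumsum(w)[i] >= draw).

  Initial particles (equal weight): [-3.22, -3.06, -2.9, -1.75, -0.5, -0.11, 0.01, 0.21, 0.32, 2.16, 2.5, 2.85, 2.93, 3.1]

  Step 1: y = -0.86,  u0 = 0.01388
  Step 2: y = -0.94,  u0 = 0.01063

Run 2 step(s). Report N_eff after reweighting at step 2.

N_eff = 10.6890

step 1: w=[0.0000, 0.0001, 0.0002, 0.1246, 0.4454, 0.1938, 0.1334, 0.0633, 0.0393, 0.0000, 0.0000, 0.0000, 0.0000, 0.0000]  mean=-0.4357  Neff=3.6391  idx=[3, 3, 4, 4, 4, 4, 4, 4, 5, 5, 5, 6, 6, 7]
step 2: w=[0.0478, 0.0478, 0.1162, 0.1162, 0.1162, 0.1162, 0.1162, 0.1162, 0.0448, 0.0448, 0.0448, 0.0297, 0.0297, 0.0133]  mean=-0.5272  Neff=10.6890  idx=[0, 1, 2, 3, 3, 4, 4, 5, 6, 6, 7, 8, 9, 11]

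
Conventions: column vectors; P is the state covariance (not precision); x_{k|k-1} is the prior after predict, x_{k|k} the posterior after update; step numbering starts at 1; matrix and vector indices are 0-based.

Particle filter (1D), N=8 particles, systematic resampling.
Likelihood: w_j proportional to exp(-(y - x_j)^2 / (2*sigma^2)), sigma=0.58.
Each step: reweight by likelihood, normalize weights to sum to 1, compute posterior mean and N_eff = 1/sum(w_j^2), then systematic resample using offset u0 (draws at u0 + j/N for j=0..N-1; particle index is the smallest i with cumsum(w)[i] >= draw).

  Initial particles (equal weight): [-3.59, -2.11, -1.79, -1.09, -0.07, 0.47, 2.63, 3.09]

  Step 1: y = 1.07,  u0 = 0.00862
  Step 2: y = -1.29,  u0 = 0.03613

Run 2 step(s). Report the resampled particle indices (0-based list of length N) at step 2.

step 1: w=[0.0000, 0.0000, 0.0000, 0.0013, 0.1905, 0.7699, 0.0353, 0.0031]  mean=0.4494  Neff=1.5868  idx=[4, 4, 5, 5, 5, 5, 5, 5]
step 2: w=[0.3923, 0.3923, 0.0359, 0.0359, 0.0359, 0.0359, 0.0359, 0.0359]  mean=0.0463  Neff=3.1686  idx=[0, 0, 0, 1, 1, 1, 2, 5]

resampled_idx = [0, 0, 0, 1, 1, 1, 2, 5]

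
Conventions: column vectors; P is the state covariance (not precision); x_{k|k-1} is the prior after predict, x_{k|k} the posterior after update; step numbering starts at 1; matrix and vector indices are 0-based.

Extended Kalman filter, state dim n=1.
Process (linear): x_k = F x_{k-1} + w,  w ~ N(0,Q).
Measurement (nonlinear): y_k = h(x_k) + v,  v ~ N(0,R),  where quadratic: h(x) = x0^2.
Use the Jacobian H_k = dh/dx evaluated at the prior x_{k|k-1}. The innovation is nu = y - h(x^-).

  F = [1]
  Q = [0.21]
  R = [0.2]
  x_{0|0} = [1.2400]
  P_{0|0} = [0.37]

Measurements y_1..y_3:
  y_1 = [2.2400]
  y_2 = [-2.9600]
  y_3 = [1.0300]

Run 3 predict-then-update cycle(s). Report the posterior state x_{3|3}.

x_post = [-0.2694]

step 1: x^-=[1.2400]  P^-=[0.5800]  H_jac=[2.4800]  S=[3.7672]  K=[0.3818]  nu=[0.7024]  x^+=[1.5082]  P^+=[0.0308]
step 2: x^-=[1.5082]  P^-=[0.2408]  H_jac=[3.0164]  S=[2.3909]  K=[0.3038]  nu=[-5.2346]  x^+=[-0.0820]  P^+=[0.0201]
step 3: x^-=[-0.0820]  P^-=[0.2301]  H_jac=[-0.1641]  S=[0.2062]  K=[-0.1831]  nu=[1.0233]  x^+=[-0.2694]  P^+=[0.2232]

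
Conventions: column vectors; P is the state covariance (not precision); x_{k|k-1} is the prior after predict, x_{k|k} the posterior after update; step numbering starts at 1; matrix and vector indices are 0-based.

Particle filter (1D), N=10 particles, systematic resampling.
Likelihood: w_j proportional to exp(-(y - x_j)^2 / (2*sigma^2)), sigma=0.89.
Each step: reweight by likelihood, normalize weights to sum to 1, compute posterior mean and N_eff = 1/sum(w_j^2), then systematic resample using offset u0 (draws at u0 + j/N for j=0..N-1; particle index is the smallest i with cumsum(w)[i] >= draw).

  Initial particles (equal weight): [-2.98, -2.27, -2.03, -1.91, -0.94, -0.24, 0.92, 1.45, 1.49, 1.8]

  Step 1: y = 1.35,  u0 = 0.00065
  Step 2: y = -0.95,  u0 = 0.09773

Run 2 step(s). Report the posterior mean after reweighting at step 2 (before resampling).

step 1: w=[0.0000, 0.0001, 0.0002, 0.0003, 0.0091, 0.0508, 0.2229, 0.2489, 0.2474, 0.2204]  mean=1.3093  Neff=4.4634  idx=[4, 6, 6, 7, 7, 7, 8, 8, 9, 9]
step 2: w=[0.7339, 0.0807, 0.0807, 0.0193, 0.0193, 0.0193, 0.0171, 0.0171, 0.0062, 0.0062]  mean=-0.3838  Neff=1.8071  idx=[0, 0, 0, 0, 0, 0, 0, 1, 3, 9]

post_mean = -0.3838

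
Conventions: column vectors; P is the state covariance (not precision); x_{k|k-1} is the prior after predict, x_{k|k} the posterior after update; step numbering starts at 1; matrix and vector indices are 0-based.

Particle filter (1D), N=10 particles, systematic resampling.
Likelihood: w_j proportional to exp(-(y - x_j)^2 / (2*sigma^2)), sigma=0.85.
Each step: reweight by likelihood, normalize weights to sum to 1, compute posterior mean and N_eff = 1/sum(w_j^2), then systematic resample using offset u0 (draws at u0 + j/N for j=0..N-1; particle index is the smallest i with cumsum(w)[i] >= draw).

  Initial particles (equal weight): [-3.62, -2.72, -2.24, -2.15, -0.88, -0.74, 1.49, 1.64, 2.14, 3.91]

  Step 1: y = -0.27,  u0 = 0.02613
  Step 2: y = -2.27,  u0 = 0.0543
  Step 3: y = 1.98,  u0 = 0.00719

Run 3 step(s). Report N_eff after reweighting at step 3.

N_eff = 6.5251

step 1: w=[0.0002, 0.0078, 0.0338, 0.0429, 0.3831, 0.4254, 0.0581, 0.0397, 0.0089, 0.0000]  mean=-0.6712  Neff=2.9775  idx=[2, 4, 4, 4, 4, 5, 5, 5, 5, 6]
step 2: w=[0.3517, 0.0924, 0.0924, 0.0924, 0.0924, 0.0696, 0.0696, 0.0696, 0.0696, 0.0000]  mean=-1.3193  Neff=5.6411  idx=[0, 0, 0, 1, 2, 3, 4, 5, 6, 8]
step 3: w=[0.0001, 0.0001, 0.0001, 0.1092, 0.1092, 0.1092, 0.1092, 0.1876, 0.1876, 0.1876]  mean=-0.8018  Neff=6.5251  idx=[3, 3, 4, 5, 6, 7, 7, 8, 8, 9]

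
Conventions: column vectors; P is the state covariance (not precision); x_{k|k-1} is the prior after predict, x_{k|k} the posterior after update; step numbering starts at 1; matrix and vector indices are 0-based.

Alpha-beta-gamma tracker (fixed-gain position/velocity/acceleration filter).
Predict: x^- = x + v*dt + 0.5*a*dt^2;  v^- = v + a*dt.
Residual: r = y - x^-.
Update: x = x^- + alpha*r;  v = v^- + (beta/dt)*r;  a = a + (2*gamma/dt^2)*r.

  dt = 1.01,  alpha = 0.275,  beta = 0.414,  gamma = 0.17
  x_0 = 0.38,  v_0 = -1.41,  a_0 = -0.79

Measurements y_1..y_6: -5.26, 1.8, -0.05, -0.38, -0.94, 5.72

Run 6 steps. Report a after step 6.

a_post = -0.3493

step 1: x_pred=-1.4470  r=-3.8130  x^+=-2.4956  v^+=-3.7708  a^+=-2.0609
step 2: x_pred=-7.3553  r=9.1553  x^+=-4.8376  v^+=-2.0995  a^+=0.9906
step 3: x_pred=-6.4529  r=6.4029  x^+=-4.6921  v^+=1.5255  a^+=3.1247
step 4: x_pred=-1.5576  r=1.1776  x^+=-1.2337  v^+=5.1641  a^+=3.5172
step 5: x_pred=5.7760  r=-6.7160  x^+=3.9291  v^+=5.9636  a^+=1.2787
step 6: x_pred=10.6045  r=-4.8845  x^+=9.2613  v^+=5.2529  a^+=-0.3493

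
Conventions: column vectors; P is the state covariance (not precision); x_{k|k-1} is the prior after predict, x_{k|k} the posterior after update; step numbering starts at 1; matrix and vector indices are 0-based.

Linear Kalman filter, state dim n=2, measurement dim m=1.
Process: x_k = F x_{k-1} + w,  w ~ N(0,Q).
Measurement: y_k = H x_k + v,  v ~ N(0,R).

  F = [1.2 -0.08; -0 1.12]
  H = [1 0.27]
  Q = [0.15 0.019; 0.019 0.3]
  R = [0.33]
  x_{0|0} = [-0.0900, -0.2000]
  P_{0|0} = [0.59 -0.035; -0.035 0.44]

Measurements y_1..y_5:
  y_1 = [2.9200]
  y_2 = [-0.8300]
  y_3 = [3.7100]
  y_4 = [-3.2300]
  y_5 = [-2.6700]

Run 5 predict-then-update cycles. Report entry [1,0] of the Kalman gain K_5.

step 1: x^-=[-0.0920, -0.2240]  P^-=[1.0091 -0.0675; -0.0675 0.8519]  S=[1.3648]  K=[0.7260; 0.1191]  nu=[3.0725]  x^+=[2.1388, 0.1420]  P^+=[0.2897 -0.1855; -0.1855 0.8326]
step 2: x^-=[2.5552, 0.1590]  P^-=[0.6081 -0.3049; -0.3049 1.3444]  S=[0.8714]  K=[0.6033; 0.0667]  nu=[-3.4281]  x^+=[0.4869, -0.0695]  P^+=[0.2909 -0.3399; -0.3399 1.3405]
step 3: x^-=[0.5899, -0.0779]  P^-=[0.6427 -0.5580; -0.5580 1.9815]  S=[0.8159]  K=[0.6031; -0.0282]  nu=[3.1411]  x^+=[2.4844, -0.1663]  P^+=[0.3459 -0.5441; -0.5441 1.9809]
step 4: x^-=[2.9945, -0.1863]  P^-=[0.7653 -0.8898; -0.8898 2.7848]  S=[0.8178]  K=[0.6420; -0.1686]  nu=[-6.1742]  x^+=[-0.9695, 0.8548]  P^+=[0.4282 -0.8013; -0.8013 2.7616]
step 5: x^-=[-1.2317, 0.9574]  P^-=[0.9381 -1.3053; -1.3053 3.7641]  S=[0.8377]  K=[0.6992; -0.3450]  nu=[-1.6968]  x^+=[-2.4181, 1.5428]  P^+=[0.5286 -1.1032; -1.1032 3.6644]

K[1,0] = -0.3450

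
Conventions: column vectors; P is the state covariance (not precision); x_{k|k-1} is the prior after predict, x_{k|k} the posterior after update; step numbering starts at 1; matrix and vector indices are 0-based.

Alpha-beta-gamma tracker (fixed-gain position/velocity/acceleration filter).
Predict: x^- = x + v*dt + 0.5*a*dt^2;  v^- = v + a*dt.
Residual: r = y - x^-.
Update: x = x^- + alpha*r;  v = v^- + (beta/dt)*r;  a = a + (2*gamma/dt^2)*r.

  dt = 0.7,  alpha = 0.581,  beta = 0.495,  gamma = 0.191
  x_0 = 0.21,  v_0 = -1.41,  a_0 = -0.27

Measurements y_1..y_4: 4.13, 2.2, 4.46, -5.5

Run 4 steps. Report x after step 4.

x_post = 0.0277

step 1: x_pred=-0.8431  r=4.9731  x^+=2.0463  v^+=1.9177  a^+=3.6070
step 2: x_pred=4.2724  r=-2.0724  x^+=3.0683  v^+=2.9772  a^+=1.9914
step 3: x_pred=5.6402  r=-1.1802  x^+=4.9545  v^+=3.5366  a^+=1.0713
step 4: x_pred=7.6926  r=-13.1926  x^+=0.0277  v^+=-5.0426  a^+=-9.2135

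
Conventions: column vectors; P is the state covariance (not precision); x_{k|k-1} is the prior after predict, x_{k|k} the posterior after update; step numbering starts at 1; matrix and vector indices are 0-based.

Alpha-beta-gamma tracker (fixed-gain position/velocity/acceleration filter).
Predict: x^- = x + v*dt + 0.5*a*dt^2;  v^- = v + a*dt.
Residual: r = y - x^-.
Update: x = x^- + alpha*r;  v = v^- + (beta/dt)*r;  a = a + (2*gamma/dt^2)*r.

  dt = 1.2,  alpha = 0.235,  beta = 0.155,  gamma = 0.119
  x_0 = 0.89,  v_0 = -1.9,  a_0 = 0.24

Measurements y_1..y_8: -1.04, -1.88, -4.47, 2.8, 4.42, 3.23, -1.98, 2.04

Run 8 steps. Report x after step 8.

step 1: x_pred=-1.2172  r=0.1772  x^+=-1.1756  v^+=-1.5891  a^+=0.2693
step 2: x_pred=-2.8886  r=1.0086  x^+=-2.6516  v^+=-1.1357  a^+=0.4360
step 3: x_pred=-3.7005  r=-0.7695  x^+=-3.8813  v^+=-0.7119  a^+=0.3088
step 4: x_pred=-4.5133  r=7.3133  x^+=-2.7947  v^+=0.6033  a^+=1.5175
step 5: x_pred=-0.9781  r=5.3981  x^+=0.2905  v^+=3.1216  a^+=2.4097
step 6: x_pred=5.7714  r=-2.5414  x^+=5.1741  v^+=5.6850  a^+=1.9897
step 7: x_pred=13.4287  r=-15.4087  x^+=9.8076  v^+=6.0823  a^+=-0.5570
step 8: x_pred=16.7053  r=-14.6653  x^+=13.2590  v^+=3.5196  a^+=-2.9809

x_post = 13.2590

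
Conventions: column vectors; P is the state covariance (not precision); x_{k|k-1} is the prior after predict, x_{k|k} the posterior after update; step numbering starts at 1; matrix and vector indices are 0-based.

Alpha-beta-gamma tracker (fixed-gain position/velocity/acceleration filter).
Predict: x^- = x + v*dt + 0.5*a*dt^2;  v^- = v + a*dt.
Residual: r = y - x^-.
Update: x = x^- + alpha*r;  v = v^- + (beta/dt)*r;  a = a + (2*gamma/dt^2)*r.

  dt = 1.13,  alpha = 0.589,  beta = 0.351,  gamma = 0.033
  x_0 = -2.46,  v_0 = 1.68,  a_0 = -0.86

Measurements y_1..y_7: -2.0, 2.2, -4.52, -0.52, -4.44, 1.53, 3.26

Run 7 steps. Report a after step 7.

a_post = 0.0452

step 1: x_pred=-1.1107  r=-0.8893  x^+=-1.6345  v^+=0.4320  a^+=-0.9060
step 2: x_pred=-1.7248  r=3.9248  x^+=0.5869  v^+=0.6273  a^+=-0.7031
step 3: x_pred=0.8469  r=-5.3669  x^+=-2.3142  v^+=-1.8342  a^+=-0.9805
step 4: x_pred=-5.0129  r=4.4929  x^+=-2.3666  v^+=-1.5466  a^+=-0.7483
step 5: x_pred=-4.5920  r=0.1520  x^+=-4.5025  v^+=-2.3450  a^+=-0.7404
step 6: x_pred=-7.6250  r=9.1550  x^+=-2.2327  v^+=-0.3379  a^+=-0.2672
step 7: x_pred=-2.7852  r=6.0452  x^+=0.7754  v^+=1.2379  a^+=0.0452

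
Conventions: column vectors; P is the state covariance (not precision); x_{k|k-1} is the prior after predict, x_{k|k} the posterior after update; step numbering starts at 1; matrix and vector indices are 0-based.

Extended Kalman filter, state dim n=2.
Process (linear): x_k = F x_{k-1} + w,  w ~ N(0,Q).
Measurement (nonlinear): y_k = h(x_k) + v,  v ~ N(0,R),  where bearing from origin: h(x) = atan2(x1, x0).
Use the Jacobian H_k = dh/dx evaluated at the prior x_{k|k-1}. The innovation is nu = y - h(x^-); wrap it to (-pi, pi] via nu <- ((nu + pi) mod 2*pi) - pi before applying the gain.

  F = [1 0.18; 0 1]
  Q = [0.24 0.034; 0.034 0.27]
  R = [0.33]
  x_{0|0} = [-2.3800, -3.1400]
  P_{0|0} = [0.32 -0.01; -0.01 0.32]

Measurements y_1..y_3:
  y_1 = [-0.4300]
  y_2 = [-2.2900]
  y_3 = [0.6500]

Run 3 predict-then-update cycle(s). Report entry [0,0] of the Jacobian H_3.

step 1: x^-=[-2.9452, -3.1400]  P^-=[0.5668 0.0816; 0.0816 0.5900]  H_jac=[0.1694 -0.1589]  S=[0.3568]  K=[0.2328; -0.2240]  nu=[1.8942]  x^+=[-2.5042, -3.5644]  P^+=[0.5474 0.1002; 0.1002 0.5721]
step 2: x^-=[-3.1458, -3.5644]  P^-=[0.8420 0.2372; 0.2372 0.8421]  H_jac=[0.1577 -0.1392]  S=[0.3568]  K=[0.2796; -0.2236]  nu=[0.0039]  x^+=[-3.1447, -3.5653]  P^+=[0.8141 0.2595; 0.2595 0.8242]
step 3: x^-=[-3.7865, -3.5653]  P^-=[1.1743 0.4419; 0.4419 1.0942]  H_jac=[0.1318 -0.1400]  S=[0.3555]  K=[0.2614; -0.2670]  nu=[3.0363]  x^+=[-2.9929, -4.3760]  P^+=[1.1500 0.4667; 0.4667 1.0689]

H_jac[0,0] = 0.1318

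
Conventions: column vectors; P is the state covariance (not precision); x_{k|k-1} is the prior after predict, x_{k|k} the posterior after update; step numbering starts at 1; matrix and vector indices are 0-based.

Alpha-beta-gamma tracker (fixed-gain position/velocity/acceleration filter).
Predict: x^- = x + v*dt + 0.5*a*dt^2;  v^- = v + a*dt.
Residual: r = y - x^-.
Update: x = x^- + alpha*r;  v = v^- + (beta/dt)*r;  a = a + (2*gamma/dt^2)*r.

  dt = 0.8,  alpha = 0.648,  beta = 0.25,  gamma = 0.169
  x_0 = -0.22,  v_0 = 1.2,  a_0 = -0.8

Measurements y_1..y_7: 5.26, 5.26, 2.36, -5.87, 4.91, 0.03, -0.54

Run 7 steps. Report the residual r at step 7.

resid = 5.5791

step 1: x_pred=0.4840  r=4.7760  x^+=3.5788  v^+=2.0525  a^+=1.7223
step 2: x_pred=5.7720  r=-0.5120  x^+=5.4402  v^+=3.2704  a^+=1.4519
step 3: x_pred=8.5211  r=-6.1611  x^+=4.5287  v^+=2.5066  a^+=-1.8019
step 4: x_pred=5.9573  r=-11.8273  x^+=-1.7068  v^+=-2.6310  a^+=-8.0482
step 5: x_pred=-6.3870  r=11.2970  x^+=0.9334  v^+=-5.5393  a^+=-2.0820
step 6: x_pred=-4.1642  r=4.1942  x^+=-1.4464  v^+=-5.8942  a^+=0.1331
step 7: x_pred=-6.1191  r=5.5791  x^+=-2.5039  v^+=-4.0442  a^+=3.0796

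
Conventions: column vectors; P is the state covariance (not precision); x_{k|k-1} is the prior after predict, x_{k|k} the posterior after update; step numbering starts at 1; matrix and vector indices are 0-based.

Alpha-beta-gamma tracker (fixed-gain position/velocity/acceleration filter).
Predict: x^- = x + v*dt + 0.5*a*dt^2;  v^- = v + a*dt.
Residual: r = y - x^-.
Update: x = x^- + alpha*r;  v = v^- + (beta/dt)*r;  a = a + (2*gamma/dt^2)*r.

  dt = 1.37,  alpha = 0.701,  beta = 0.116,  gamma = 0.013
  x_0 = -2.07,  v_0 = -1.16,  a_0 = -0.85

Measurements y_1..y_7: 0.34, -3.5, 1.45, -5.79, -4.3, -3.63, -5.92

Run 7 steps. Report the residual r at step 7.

resid = 6.3995

step 1: x_pred=-4.4569  r=4.7969  x^+=-1.0943  v^+=-1.9183  a^+=-0.7836
step 2: x_pred=-4.4577  r=0.9577  x^+=-3.7864  v^+=-2.9107  a^+=-0.7703
step 3: x_pred=-8.4969  r=9.9469  x^+=-1.5241  v^+=-3.1238  a^+=-0.6325
step 4: x_pred=-6.3973  r=0.6073  x^+=-5.9716  v^+=-3.9389  a^+=-0.6241
step 5: x_pred=-11.9535  r=7.6535  x^+=-6.5884  v^+=-4.1458  a^+=-0.5181
step 6: x_pred=-12.7544  r=9.1244  x^+=-6.3582  v^+=-4.0830  a^+=-0.3917
step 7: x_pred=-12.3195  r=6.3995  x^+=-7.8334  v^+=-4.0777  a^+=-0.3030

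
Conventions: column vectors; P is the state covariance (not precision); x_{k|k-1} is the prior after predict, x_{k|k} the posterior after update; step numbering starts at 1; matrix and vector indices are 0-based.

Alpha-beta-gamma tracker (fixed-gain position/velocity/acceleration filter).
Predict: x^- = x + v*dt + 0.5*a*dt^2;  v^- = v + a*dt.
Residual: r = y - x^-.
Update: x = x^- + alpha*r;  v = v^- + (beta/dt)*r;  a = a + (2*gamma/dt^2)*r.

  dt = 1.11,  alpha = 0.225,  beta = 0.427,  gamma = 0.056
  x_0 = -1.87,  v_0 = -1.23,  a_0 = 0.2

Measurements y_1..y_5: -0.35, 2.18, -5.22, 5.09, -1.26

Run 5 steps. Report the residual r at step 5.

step 1: x_pred=-3.1121  r=2.7621  x^+=-2.4906  v^+=0.0545  a^+=0.4511
step 2: x_pred=-2.1522  r=4.3322  x^+=-1.1775  v^+=2.2218  a^+=0.8449
step 3: x_pred=1.8092  r=-7.0292  x^+=0.2276  v^+=0.4556  a^+=0.2059
step 4: x_pred=0.8602  r=4.2298  x^+=1.8119  v^+=2.3113  a^+=0.5904
step 5: x_pred=4.7411  r=-6.0011  x^+=3.3909  v^+=0.6581  a^+=0.0449

resid = -6.0011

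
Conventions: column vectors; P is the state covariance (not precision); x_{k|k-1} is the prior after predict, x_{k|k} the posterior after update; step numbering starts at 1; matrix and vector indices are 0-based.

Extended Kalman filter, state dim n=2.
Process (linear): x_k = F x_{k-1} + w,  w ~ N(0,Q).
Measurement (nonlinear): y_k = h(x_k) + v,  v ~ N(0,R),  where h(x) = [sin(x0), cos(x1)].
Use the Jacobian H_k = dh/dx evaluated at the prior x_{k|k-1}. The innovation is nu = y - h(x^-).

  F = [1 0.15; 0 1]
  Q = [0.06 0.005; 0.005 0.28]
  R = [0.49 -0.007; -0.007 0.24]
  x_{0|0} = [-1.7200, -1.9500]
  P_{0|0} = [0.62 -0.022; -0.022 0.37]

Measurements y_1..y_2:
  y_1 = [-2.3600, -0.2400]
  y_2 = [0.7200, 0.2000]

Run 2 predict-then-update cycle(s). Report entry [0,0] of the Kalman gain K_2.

K[0,0] = -0.0322

step 1: x^-=[-2.0125, -1.9500]  P^-=[0.6817 0.0385; 0.0385 0.6500]  H_jac=[-0.4275 0.0000; 0.0000 0.9290]  S=[0.6146 -0.0223; -0.0223 0.8009]  K=[-0.4730 0.0315; 0.0006 0.7539]  nu=[-1.4560, 0.1302]  x^+=[-1.3197, -1.8527]  P^+=[0.5427 0.0117; 0.0117 0.1948]
step 2: x^-=[-1.5976, -1.8527]  P^-=[0.6106 0.0459; 0.0459 0.4748]  H_jac=[-0.0268 0.0000; 0.0000 0.9605]  S=[0.4904 -0.0082; -0.0082 0.6780]  K=[-0.0322 0.0647; 0.0087 0.6727]  nu=[1.7196, 0.4782]  x^+=[-1.6221, -1.5160]  P^+=[0.6073 0.0164; 0.0164 0.1680]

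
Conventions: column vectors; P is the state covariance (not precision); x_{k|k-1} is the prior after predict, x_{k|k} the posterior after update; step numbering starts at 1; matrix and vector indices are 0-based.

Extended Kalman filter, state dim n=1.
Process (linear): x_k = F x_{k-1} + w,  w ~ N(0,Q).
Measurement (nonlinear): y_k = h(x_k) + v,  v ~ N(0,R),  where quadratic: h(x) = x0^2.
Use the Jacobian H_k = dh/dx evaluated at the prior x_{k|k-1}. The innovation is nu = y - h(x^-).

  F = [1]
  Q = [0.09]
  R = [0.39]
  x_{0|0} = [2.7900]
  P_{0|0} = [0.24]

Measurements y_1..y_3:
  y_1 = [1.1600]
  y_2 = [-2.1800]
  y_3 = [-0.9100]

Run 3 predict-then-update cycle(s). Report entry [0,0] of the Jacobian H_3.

H_jac[0,0] = 1.0962

step 1: x^-=[2.7900]  P^-=[0.3300]  H_jac=[5.5800]  S=[10.6650]  K=[0.1727]  nu=[-6.6241]  x^+=[1.6463]  P^+=[0.0121]
step 2: x^-=[1.6463]  P^-=[0.1021]  H_jac=[3.2926]  S=[1.4965]  K=[0.2246]  nu=[-4.8903]  x^+=[0.5481]  P^+=[0.0266]
step 3: x^-=[0.5481]  P^-=[0.1166]  H_jac=[1.0962]  S=[0.5301]  K=[0.2411]  nu=[-1.2104]  x^+=[0.2563]  P^+=[0.0858]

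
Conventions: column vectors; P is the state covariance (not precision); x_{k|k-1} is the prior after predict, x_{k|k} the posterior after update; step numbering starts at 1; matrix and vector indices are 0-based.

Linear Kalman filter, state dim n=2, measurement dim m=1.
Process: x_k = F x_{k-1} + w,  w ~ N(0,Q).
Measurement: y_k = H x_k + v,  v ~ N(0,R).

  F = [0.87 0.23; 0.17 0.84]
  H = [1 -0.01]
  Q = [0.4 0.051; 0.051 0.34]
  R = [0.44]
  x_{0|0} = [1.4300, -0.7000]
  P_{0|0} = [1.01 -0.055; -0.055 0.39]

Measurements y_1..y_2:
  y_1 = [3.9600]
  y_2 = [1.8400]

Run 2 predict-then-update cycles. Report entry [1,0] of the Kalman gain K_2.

step 1: x^-=[1.0831, -0.3449]  P^-=[1.1631 0.2334; 0.2334 0.6287]  S=[1.5985]  K=[0.7262; 0.1421]  nu=[2.8735]  x^+=[3.1697, 0.0633]  P^+=[0.3202 0.0685; 0.0685 0.5964]
step 2: x^-=[2.7722, 0.5920]  P^-=[0.7013 0.2663; 0.2663 0.7896]  S=[1.1361]  K=[0.6150; 0.2275]  nu=[-0.9263]  x^+=[2.2026, 0.3814]  P^+=[0.2717 0.1074; 0.1074 0.7309]

K[1,0] = 0.2275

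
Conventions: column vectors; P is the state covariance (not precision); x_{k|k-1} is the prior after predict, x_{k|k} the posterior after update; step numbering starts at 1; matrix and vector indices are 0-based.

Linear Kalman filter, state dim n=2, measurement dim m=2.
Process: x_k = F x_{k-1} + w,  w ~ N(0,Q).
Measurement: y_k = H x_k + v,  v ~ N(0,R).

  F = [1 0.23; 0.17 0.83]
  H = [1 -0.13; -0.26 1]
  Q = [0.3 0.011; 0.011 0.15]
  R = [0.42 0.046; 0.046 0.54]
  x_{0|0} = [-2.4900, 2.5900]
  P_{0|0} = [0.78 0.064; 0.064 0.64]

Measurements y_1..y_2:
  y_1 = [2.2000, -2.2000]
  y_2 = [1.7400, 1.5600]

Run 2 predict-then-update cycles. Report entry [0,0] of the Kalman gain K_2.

K[0,0] = 0.6290

step 1: x^-=[-1.8943, 1.7264]  P^-=[1.1433 0.3214; 0.3214 0.6315]  S=[1.4904 -0.0011; -0.0011 1.0817]  K=[0.7391 0.0231; 0.1609 0.5067]  nu=[4.3187, -4.4189]  x^+=[1.1957, 0.1822]  P^+=[0.3286 0.1319; 0.1319 0.3153]
step 2: x^-=[1.2376, 0.3545]  P^-=[0.7060 0.2417; 0.2417 0.4139]  S=[1.0701 0.0585; 0.0585 0.8760]  K=[0.6290 0.0244; 0.1542 0.3905]  nu=[0.5485, 1.5273]  x^+=[1.6198, 1.0355]  P^+=[0.2803 0.1150; 0.1150 0.2479]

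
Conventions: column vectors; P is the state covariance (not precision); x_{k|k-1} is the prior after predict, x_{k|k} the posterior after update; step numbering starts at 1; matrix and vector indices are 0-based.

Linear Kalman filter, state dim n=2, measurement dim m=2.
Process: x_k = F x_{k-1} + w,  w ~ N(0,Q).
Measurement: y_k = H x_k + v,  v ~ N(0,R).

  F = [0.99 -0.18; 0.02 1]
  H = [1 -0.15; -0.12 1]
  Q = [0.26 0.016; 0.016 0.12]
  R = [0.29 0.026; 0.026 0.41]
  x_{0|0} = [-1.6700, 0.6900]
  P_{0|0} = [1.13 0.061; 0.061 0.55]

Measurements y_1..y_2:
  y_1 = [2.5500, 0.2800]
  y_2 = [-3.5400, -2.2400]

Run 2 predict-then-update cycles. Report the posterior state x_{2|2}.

step 1: x^-=[-1.7775, 0.6566]  P^-=[1.3636 -0.0005; -0.0005 0.6729]  S=[1.6689 -0.2390; -0.2390 1.1026]  K=[0.8213 0.0292; 0.0275 0.6163]  nu=[4.4260, -0.5899]  x^+=[1.8403, 0.4148]  P^+=[0.2484 0.0631; 0.0631 0.2610]
step 2: x^-=[1.7473, 0.4516]  P^-=[0.4894 0.0362; 0.0362 0.3836]  S=[0.7772 -0.0534; -0.0534 0.7919]  K=[0.6237 0.0136; 0.0055 0.4792]  nu=[-5.2195, -2.4820]  x^+=[-1.5419, -0.7666]  P^+=[0.1879 0.0444; 0.0444 0.2020]

x_post = [-1.5419, -0.7666]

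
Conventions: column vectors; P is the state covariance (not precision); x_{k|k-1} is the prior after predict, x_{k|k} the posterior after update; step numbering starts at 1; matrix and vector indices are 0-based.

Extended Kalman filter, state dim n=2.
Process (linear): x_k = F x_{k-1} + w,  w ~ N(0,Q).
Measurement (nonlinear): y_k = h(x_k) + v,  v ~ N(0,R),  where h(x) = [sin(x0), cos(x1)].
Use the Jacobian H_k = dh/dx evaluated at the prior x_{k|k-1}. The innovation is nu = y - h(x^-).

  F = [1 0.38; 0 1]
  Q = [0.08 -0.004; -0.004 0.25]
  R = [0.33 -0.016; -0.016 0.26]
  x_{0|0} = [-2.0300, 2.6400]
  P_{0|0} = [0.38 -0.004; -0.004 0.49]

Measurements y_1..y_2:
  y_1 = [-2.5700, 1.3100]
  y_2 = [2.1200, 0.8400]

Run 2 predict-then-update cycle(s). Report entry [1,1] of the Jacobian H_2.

H_jac[1,1] = -0.6488

step 1: x^-=[-1.0268, 2.6400]  P^-=[0.5277 0.1782; 0.1782 0.7400]  H_jac=[0.5176 0.0000; 0.0000 -0.4808]  S=[0.4714 -0.0603; -0.0603 0.4311]  K=[0.5641 -0.1198; 0.0916 -0.8126]  nu=[-1.7144, 2.1868]  x^+=[-2.2558, 0.7060]  P^+=[0.3634 0.0835; 0.0835 0.4424]
step 2: x^-=[-1.9876, 0.7060]  P^-=[0.5708 0.2477; 0.2477 0.6924]  H_jac=[-0.4048 0.0000; 0.0000 -0.6488]  S=[0.4235 0.0490; 0.0490 0.5515]  K=[-0.5171 -0.2454; -0.1439 -0.8018]  nu=[3.0344, 0.0790]  x^+=[-3.5761, 0.2061]  P^+=[0.4119 0.0856; 0.0856 0.3178]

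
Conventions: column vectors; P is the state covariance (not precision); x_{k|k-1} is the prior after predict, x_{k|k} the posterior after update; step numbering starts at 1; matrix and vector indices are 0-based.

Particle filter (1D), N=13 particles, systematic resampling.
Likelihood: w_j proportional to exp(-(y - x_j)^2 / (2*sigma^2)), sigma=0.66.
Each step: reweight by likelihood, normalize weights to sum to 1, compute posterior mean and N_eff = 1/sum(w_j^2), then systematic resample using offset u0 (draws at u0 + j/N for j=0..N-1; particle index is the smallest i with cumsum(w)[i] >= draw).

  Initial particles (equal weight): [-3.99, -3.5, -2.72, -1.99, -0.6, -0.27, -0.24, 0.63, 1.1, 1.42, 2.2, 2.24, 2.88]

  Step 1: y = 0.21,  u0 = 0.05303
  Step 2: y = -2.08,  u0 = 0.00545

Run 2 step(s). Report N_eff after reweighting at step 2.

N_eff = 4.7499

step 1: w=[0.0000, 0.0000, 0.0000, 0.0011, 0.1361, 0.2218, 0.2290, 0.2360, 0.1164, 0.0538, 0.0031, 0.0026, 0.0001]  mean=0.1671  Neff=5.1991  idx=[4, 4, 5, 5, 6, 6, 6, 7, 7, 7, 7, 8, 9]
step 2: w=[0.2988, 0.2988, 0.0859, 0.0859, 0.0758, 0.0758, 0.0758, 0.0008, 0.0008, 0.0008, 0.0008, 0.0000, 0.0000]  mean=-0.4574  Neff=4.7499  idx=[0, 0, 0, 0, 1, 1, 1, 1, 2, 3, 4, 5, 6]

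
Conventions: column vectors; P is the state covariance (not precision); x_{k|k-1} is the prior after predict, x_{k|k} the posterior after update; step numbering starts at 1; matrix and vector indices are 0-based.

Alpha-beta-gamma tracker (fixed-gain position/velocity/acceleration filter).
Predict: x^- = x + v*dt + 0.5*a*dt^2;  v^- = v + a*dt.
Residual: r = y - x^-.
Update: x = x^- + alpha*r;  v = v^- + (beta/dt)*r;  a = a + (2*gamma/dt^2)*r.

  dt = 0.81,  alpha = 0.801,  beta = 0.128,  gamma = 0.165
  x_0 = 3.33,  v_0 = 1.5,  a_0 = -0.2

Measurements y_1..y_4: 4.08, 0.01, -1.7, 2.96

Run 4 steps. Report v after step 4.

step 1: x_pred=4.4794  r=-0.3994  x^+=4.1595  v^+=1.2749  a^+=-0.4009
step 2: x_pred=5.0606  r=-5.0506  x^+=1.0151  v^+=0.1520  a^+=-2.9412
step 3: x_pred=0.1734  r=-1.8734  x^+=-1.3272  v^+=-2.5264  a^+=-3.8835
step 4: x_pred=-4.6475  r=7.6075  x^+=1.4461  v^+=-4.4698  a^+=-0.0571

v_post = -4.4698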